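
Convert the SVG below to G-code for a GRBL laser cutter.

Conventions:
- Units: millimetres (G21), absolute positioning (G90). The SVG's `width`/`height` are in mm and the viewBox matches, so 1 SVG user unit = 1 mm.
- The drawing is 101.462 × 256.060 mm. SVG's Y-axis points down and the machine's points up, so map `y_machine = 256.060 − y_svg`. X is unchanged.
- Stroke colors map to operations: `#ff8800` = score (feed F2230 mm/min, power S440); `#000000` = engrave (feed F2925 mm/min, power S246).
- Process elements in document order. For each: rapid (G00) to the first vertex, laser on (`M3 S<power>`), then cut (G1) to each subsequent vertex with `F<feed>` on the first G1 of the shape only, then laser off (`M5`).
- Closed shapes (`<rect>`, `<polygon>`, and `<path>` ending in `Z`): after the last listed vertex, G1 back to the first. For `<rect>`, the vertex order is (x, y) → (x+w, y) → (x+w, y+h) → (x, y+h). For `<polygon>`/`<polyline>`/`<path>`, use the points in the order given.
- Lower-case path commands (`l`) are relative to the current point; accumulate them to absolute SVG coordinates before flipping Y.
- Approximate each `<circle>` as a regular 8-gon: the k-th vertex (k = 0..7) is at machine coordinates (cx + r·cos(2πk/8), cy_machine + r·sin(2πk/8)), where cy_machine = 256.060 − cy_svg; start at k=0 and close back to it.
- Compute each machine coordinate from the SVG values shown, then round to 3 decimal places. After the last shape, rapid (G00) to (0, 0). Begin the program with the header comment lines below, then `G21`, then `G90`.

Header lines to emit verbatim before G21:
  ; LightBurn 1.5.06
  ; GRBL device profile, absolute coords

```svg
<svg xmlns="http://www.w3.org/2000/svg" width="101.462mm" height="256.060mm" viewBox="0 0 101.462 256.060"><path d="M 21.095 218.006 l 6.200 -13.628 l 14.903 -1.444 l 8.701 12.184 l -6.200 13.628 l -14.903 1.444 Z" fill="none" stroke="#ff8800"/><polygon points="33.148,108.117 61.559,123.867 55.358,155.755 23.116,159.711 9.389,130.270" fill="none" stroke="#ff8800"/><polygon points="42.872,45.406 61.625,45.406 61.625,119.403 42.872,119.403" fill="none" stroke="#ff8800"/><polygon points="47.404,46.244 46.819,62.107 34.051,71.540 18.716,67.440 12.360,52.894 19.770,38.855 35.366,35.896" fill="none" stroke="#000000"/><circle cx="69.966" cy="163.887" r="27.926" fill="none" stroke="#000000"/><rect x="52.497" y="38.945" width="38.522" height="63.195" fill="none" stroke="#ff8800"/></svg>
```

; LightBurn 1.5.06
; GRBL device profile, absolute coords
G21
G90
G00 X21.095 Y38.054
M3 S440
G1 X27.295 Y51.682 F2230
G1 X42.198 Y53.126
G1 X50.899 Y40.942
G1 X44.699 Y27.314
G1 X29.796 Y25.870
G1 X21.095 Y38.054
M5
G00 X33.148 Y147.943
M3 S440
G1 X61.559 Y132.193 F2230
G1 X55.358 Y100.305
G1 X23.116 Y96.349
G1 X9.389 Y125.790
G1 X33.148 Y147.943
M5
G00 X42.872 Y210.654
M3 S440
G1 X61.625 Y210.654 F2230
G1 X61.625 Y136.657
G1 X42.872 Y136.657
G1 X42.872 Y210.654
M5
G00 X47.404 Y209.816
M3 S246
G1 X46.819 Y193.953 F2925
G1 X34.051 Y184.520
G1 X18.716 Y188.620
G1 X12.360 Y203.166
G1 X19.770 Y217.205
G1 X35.366 Y220.164
G1 X47.404 Y209.816
M5
G00 X97.892 Y92.173
M3 S246
G1 X89.713 Y111.920 F2925
G1 X69.966 Y120.099
G1 X50.219 Y111.920
G1 X42.040 Y92.173
G1 X50.219 Y72.426
G1 X69.966 Y64.247
G1 X89.713 Y72.426
G1 X97.892 Y92.173
M5
G00 X52.497 Y217.115
M3 S440
G1 X91.019 Y217.115 F2230
G1 X91.019 Y153.920
G1 X52.497 Y153.920
G1 X52.497 Y217.115
M5
G00 X0.000 Y0.000

Since the viewBox matches the mm dimensions, user units are millimetres directly. The only transform is the Y-flip y_m = 256.060 − y_svg.

Shape 1 is a regular polygon drawn with `<path>`. Its stroke #ff8800 means score at S440, F2230. After flipping Y the toolpath is (21.095,38.054) → (27.295,51.682) → (42.198,53.126) → (50.899,40.942) → (44.699,27.314) → (29.796,25.870) → (21.095,38.054), returning to the start.

Shape 2 is a regular polygon drawn with `<polygon>`. Its stroke #ff8800 means score at S440, F2230. After flipping Y the toolpath is (33.148,147.943) → (61.559,132.193) → (55.358,100.305) → (23.116,96.349) → (9.389,125.790) → (33.148,147.943), returning to the start.

Shape 3 is a rectangle drawn with `<polygon>`. Its stroke #ff8800 means score at S440, F2230. After flipping Y the toolpath is (42.872,210.654) → (61.625,210.654) → (61.625,136.657) → (42.872,136.657) → (42.872,210.654), returning to the start.

Shape 4 is a regular polygon drawn with `<polygon>`. Its stroke #000000 means engrave at S246, F2925. After flipping Y the toolpath is (47.404,209.816) → (46.819,193.953) → (34.051,184.520) → (18.716,188.620) → (12.360,203.166) → (19.770,217.205) → (35.366,220.164) → (47.404,209.816), returning to the start.

Shape 5 is a circle drawn with `<circle>`. Its stroke #000000 means engrave at S246, F2925. After flipping Y the toolpath is (97.892,92.173) → (89.713,111.920) → (69.966,120.099) → (50.219,111.920) → (42.040,92.173) → (50.219,72.426) → (69.966,64.247) → (89.713,72.426) → (97.892,92.173), returning to the start.

Shape 6 is a rectangle drawn with `<rect>`. Its stroke #ff8800 means score at S440, F2230. After flipping Y the toolpath is (52.497,217.115) → (91.019,217.115) → (91.019,153.920) → (52.497,153.920) → (52.497,217.115), returning to the start.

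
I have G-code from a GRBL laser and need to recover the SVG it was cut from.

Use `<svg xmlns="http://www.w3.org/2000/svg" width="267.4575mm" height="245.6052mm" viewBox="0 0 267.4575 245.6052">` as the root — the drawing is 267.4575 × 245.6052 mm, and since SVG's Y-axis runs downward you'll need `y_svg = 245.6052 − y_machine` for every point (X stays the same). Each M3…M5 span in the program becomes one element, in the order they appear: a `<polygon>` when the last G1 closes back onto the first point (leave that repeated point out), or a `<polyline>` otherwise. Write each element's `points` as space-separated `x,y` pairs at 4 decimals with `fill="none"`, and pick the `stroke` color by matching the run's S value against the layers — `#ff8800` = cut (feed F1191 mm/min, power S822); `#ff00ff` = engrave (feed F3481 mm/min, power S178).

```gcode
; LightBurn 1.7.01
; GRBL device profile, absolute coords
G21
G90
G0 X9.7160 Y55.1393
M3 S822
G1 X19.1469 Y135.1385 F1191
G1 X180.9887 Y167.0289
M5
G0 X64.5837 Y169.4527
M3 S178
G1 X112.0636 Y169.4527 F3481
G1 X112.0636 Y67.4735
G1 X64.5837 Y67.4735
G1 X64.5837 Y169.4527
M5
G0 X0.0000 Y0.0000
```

y_svg = 245.6052 − y_m.

[1] S822→`#ff8800` (cut); open run; points: 9.7160,190.4659 19.1469,110.4667 180.9887,78.5763

[2] S178→`#ff00ff` (engrave); closed run; points: 64.5837,76.1525 112.0636,76.1525 112.0636,178.1317 64.5837,178.1317

<svg xmlns="http://www.w3.org/2000/svg" width="267.4575mm" height="245.6052mm" viewBox="0 0 267.4575 245.6052">
  <polyline points="9.7160,190.4659 19.1469,110.4667 180.9887,78.5763" fill="none" stroke="#ff8800"/>
  <polygon points="64.5837,76.1525 112.0636,76.1525 112.0636,178.1317 64.5837,178.1317" fill="none" stroke="#ff00ff"/>
</svg>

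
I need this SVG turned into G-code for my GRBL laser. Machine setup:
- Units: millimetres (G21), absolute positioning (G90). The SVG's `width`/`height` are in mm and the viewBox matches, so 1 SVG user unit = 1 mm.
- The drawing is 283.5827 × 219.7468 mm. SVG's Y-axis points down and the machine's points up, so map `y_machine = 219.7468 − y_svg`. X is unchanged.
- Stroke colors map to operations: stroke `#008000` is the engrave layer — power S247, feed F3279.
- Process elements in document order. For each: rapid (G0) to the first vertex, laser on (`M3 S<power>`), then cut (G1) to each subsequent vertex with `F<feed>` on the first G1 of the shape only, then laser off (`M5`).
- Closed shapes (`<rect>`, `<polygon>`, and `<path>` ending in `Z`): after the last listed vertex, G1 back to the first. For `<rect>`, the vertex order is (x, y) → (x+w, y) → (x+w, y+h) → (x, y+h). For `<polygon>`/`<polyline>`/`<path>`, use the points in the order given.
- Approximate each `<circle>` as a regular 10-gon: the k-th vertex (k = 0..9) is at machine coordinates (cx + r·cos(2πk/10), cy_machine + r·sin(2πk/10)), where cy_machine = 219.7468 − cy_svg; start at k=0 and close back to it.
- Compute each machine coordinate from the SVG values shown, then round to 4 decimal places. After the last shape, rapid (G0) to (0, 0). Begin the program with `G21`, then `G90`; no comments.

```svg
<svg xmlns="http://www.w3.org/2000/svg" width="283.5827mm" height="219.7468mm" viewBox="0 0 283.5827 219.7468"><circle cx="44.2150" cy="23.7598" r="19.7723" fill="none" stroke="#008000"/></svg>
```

G21
G90
G0 X63.9873 Y195.9870
M3 S247
G1 X60.2111 Y207.6089 F3279
G1 X50.3250 Y214.7916
G1 X38.1050 Y214.7916
G1 X28.2189 Y207.6089
G1 X24.4427 Y195.9870
G1 X28.2189 Y184.3651
G1 X38.1050 Y177.1824
G1 X50.3250 Y177.1824
G1 X60.2111 Y184.3651
G1 X63.9873 Y195.9870
M5
G0 X0.0000 Y0.0000

viewBox `0 0 283.5827 219.7468` with mm width/height → 1 unit = 1 mm. Flip: y_m = 219.7468 − y_svg.

**Shape 1** — `<circle>` circle, stroke `#008000` → engrave (S247, F3279). Machine vertices: (63.9873,195.9870) → (60.2111,207.6089) → (50.3250,214.7916) → (38.1050,214.7916) → (28.2189,207.6089) → (24.4427,195.9870) → (28.2189,184.3651) → (38.1050,177.1824) → (50.3250,177.1824) → (60.2111,184.3651) → (63.9873,195.9870). Closed: final G1 returns to the first vertex.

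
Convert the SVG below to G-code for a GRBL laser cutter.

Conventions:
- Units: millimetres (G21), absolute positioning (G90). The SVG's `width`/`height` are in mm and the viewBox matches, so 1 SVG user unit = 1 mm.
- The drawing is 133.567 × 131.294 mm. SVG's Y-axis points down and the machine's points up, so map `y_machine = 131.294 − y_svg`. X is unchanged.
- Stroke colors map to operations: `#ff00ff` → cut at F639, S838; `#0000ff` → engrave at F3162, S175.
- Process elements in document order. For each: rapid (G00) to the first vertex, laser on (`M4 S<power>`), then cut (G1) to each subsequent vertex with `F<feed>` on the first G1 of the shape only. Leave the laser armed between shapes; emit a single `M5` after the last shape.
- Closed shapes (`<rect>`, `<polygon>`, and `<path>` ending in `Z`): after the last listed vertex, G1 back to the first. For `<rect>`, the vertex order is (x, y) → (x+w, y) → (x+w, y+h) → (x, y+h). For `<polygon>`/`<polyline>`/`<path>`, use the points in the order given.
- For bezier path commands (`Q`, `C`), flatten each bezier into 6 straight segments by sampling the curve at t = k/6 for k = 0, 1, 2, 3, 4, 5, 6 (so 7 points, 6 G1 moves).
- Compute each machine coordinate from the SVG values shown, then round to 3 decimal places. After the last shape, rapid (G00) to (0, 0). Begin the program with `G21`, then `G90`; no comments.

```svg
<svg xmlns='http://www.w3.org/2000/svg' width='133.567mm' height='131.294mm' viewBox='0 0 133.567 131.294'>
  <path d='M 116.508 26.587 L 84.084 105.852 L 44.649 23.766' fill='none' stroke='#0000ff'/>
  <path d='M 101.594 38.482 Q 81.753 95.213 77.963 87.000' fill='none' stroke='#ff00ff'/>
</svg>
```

G21
G90
G00 X116.508 Y104.707
M4 S175
G1 X84.084 Y25.442 F3162
G1 X44.649 Y107.528
G00 X101.594 Y92.812
M4 S838
G1 X95.426 Y75.706 F639
G1 X90.150 Y62.207
G1 X85.766 Y52.317
G1 X82.273 Y46.035
G1 X79.672 Y43.360
G1 X77.963 Y44.294
M5
G00 X0.000 Y0.000

1 u = 1 mm; y_m = 131.294 − y.

[1] `<path>` open polyline, #0000ff→engrave S175 F3162: (116.508,104.707) → (84.084,25.442) → (44.649,107.528)

[2] `<path>` quadratic bezier, #ff00ff→cut S838 F639: (101.594,92.812) → (95.426,75.706) → (90.150,62.207) → (85.766,52.317) → (82.273,46.035) → (79.672,43.360) → (77.963,44.294)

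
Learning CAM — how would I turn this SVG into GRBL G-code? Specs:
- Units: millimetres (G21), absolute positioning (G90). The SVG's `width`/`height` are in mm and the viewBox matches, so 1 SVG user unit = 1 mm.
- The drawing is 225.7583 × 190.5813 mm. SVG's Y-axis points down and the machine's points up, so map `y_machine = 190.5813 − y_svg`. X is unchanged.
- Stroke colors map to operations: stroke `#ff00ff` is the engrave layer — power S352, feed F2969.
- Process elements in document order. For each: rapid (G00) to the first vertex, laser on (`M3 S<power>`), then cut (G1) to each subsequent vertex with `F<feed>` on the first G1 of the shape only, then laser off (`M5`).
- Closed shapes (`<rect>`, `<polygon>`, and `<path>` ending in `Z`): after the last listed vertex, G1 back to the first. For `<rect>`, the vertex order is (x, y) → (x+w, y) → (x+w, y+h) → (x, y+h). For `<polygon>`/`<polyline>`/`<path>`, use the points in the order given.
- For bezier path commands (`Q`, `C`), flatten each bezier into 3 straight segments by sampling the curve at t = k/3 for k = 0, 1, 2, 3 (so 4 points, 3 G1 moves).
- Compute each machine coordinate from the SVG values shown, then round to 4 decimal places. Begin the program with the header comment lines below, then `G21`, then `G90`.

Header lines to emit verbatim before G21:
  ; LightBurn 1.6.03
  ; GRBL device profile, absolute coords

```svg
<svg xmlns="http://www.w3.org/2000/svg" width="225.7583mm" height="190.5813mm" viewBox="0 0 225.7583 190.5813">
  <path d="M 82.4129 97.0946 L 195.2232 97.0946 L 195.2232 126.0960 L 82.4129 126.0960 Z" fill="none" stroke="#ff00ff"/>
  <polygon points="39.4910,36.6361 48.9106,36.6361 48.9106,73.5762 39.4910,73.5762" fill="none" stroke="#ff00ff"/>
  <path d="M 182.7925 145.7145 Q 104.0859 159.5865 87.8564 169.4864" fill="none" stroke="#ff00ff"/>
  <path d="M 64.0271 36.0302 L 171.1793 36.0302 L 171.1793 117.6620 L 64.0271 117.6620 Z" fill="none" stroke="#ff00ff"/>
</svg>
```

Since the viewBox matches the mm dimensions, user units are millimetres directly. The only transform is the Y-flip y_m = 190.5813 − y_svg.

Shape 1 is a rectangle drawn with `<path>`. Its stroke #ff00ff means engrave at S352, F2969. After flipping Y the toolpath is (82.4129,93.4867) → (195.2232,93.4867) → (195.2232,64.4853) → (82.4129,64.4853) → (82.4129,93.4867), returning to the start.

Shape 2 is a rectangle drawn with `<polygon>`. Its stroke #ff00ff means engrave at S352, F2969. After flipping Y the toolpath is (39.4910,153.9452) → (48.9106,153.9452) → (48.9106,117.0051) → (39.4910,117.0051) → (39.4910,153.9452), returning to the start.

Shape 3 is a quadratic bezier drawn with `<path>`. Its stroke #ff00ff means engrave at S352, F2969. After flipping Y the toolpath is (182.7925,44.8668) → (137.2633,36.0601) → (105.6180,28.1362) → (87.8564,21.0949).

Shape 4 is a rectangle drawn with `<path>`. Its stroke #ff00ff means engrave at S352, F2969. After flipping Y the toolpath is (64.0271,154.5511) → (171.1793,154.5511) → (171.1793,72.9193) → (64.0271,72.9193) → (64.0271,154.5511), returning to the start.

; LightBurn 1.6.03
; GRBL device profile, absolute coords
G21
G90
G00 X82.4129 Y93.4867
M3 S352
G1 X195.2232 Y93.4867 F2969
G1 X195.2232 Y64.4853
G1 X82.4129 Y64.4853
G1 X82.4129 Y93.4867
M5
G00 X39.4910 Y153.9452
M3 S352
G1 X48.9106 Y153.9452 F2969
G1 X48.9106 Y117.0051
G1 X39.4910 Y117.0051
G1 X39.4910 Y153.9452
M5
G00 X182.7925 Y44.8668
M3 S352
G1 X137.2633 Y36.0601 F2969
G1 X105.6180 Y28.1362
G1 X87.8564 Y21.0949
M5
G00 X64.0271 Y154.5511
M3 S352
G1 X171.1793 Y154.5511 F2969
G1 X171.1793 Y72.9193
G1 X64.0271 Y72.9193
G1 X64.0271 Y154.5511
M5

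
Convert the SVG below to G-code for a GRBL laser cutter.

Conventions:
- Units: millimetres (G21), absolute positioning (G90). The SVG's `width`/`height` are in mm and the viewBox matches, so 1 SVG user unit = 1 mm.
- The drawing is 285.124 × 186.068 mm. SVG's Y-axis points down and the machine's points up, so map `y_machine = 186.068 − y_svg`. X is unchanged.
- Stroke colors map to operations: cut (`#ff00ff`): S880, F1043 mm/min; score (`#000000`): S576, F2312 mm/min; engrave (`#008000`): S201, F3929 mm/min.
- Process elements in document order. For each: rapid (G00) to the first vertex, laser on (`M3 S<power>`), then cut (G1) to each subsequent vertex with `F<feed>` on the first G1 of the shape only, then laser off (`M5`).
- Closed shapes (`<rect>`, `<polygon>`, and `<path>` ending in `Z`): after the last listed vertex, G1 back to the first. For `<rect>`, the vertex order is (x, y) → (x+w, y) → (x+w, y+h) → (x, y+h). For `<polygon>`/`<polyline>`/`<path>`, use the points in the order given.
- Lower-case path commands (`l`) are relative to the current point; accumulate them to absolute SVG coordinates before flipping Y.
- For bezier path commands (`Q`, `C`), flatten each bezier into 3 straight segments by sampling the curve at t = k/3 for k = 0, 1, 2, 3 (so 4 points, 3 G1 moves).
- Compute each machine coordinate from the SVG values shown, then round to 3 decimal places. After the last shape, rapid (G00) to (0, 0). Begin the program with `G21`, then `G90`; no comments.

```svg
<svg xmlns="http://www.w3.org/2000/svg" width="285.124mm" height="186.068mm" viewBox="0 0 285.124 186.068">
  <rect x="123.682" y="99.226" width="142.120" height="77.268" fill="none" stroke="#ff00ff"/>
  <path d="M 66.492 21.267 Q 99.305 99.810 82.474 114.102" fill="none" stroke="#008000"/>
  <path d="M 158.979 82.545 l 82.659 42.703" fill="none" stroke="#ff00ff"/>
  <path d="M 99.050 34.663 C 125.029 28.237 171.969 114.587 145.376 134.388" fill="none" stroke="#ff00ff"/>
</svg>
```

G21
G90
G00 X123.682 Y86.842
M3 S880
G1 X265.802 Y86.842 F1043
G1 X265.802 Y9.574
G1 X123.682 Y9.574
G1 X123.682 Y86.842
M5
G00 X66.492 Y164.801
M3 S201
G1 X82.851 Y119.578 F3929
G1 X88.179 Y88.633
G1 X82.474 Y71.966
M5
G00 X158.979 Y103.523
M3 S880
G1 X241.638 Y60.820 F1043
M5
G00 X99.050 Y151.405
M3 S880
G1 X128.516 Y132.807 F1043
G1 X150.958 Y87.763
G1 X145.376 Y51.680
M5
G00 X0.000 Y0.000

viewBox `0 0 285.124 186.068` with mm width/height → 1 unit = 1 mm. Flip: y_m = 186.068 − y_svg.

**Shape 1** — `<rect>` rectangle, stroke `#ff00ff` → cut (S880, F1043). Machine vertices: (123.682,86.842) → (265.802,86.842) → (265.802,9.574) → (123.682,9.574) → (123.682,86.842). Closed: final G1 returns to the first vertex.

**Shape 2** — `<path>` quadratic bezier, stroke `#008000` → engrave (S201, F3929). Control points (SVG): P0=(66.492,21.267), P1=(99.305,99.810), P2=(82.474,114.102); sampled at t=k/3. Machine vertices: (66.492,164.801) → (82.851,119.578) → (88.179,88.633) → (82.474,71.966). Open path.

**Shape 3** — `<path>` line segment, stroke `#ff00ff` → cut (S880, F1043). Machine vertices: (158.979,103.523) → (241.638,60.820). Open path.

**Shape 4** — `<path>` cubic bezier, stroke `#ff00ff` → cut (S880, F1043). Control points (SVG): P0=(99.050,34.663), P1=(125.029,28.237), P2=(171.969,114.587), P3=(145.376,134.388); sampled at t=k/3. Machine vertices: (99.050,151.405) → (128.516,132.807) → (150.958,87.763) → (145.376,51.680). Open path.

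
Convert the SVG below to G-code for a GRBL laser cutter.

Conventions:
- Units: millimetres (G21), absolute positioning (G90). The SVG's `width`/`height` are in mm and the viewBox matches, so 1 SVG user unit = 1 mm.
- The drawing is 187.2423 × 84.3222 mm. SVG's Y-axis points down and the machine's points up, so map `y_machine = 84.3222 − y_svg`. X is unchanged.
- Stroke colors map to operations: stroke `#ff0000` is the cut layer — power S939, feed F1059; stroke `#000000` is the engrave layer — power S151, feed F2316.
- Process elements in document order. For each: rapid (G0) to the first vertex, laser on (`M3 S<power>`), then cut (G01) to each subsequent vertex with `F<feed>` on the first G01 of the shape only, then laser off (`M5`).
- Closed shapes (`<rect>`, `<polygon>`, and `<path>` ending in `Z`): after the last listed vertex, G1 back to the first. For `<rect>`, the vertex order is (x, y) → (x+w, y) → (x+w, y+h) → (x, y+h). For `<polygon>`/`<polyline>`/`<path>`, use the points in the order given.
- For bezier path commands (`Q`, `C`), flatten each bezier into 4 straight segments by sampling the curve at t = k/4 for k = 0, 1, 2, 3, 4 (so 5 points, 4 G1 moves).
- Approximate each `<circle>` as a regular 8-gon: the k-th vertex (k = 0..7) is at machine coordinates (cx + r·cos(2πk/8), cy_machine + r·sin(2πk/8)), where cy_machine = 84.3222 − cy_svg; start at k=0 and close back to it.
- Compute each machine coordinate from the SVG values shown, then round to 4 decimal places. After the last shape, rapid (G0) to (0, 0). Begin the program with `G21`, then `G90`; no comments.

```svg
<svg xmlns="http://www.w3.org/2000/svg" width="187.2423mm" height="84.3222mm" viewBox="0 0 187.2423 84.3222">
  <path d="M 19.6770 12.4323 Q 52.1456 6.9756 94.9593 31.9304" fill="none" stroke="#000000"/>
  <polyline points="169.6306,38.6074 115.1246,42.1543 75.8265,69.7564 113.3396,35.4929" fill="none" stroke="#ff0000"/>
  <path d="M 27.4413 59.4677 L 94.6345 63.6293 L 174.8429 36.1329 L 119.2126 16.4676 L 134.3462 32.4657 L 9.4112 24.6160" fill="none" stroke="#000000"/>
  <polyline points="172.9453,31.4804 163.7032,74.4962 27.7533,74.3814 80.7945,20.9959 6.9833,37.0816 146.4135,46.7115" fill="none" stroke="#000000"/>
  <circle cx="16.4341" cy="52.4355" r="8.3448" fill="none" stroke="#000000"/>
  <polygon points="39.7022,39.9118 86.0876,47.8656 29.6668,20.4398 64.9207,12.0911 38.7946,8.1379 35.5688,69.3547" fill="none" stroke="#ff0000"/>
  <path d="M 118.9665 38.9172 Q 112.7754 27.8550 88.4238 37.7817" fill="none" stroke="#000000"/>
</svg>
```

1 u = 1 mm; y_m = 84.3222 − y.

[1] `<path>` quadratic bezier, #000000→engrave S151 F2316: (19.6770,71.8899) → (36.5579,72.7175) → (54.7319,69.7437) → (74.1990,62.9685) → (94.9593,52.3918)

[2] `<polyline>` open polyline, #ff0000→cut S939 F1059: (169.6306,45.7148) → (115.1246,42.1679) → (75.8265,14.5658) → (113.3396,48.8293)

[3] `<path>` open polyline, #000000→engrave S151 F2316: (27.4413,24.8545) → (94.6345,20.6929) → (174.8429,48.1893) → (119.2126,67.8546) → (134.3462,51.8565) → (9.4112,59.7062)

[4] `<polyline>` open polyline, #000000→engrave S151 F2316: (172.9453,52.8418) → (163.7032,9.8260) → (27.7533,9.9408) → (80.7945,63.3263) → (6.9833,47.2406) → (146.4135,37.6107)

[5] `<circle>` circle, #000000→engrave S151 F2316: (24.7789,31.8867) → (22.3348,37.7874) → (16.4341,40.2315) → (10.5334,37.7874) → (8.0893,31.8867) → (10.5334,25.9860) → (16.4341,23.5419) → (22.3348,25.9860) → (24.7789,31.8867) (closed)

[6] `<polygon>` closed polygon, #ff0000→cut S939 F1059: (39.7022,44.4104) → (86.0876,36.4566) → (29.6668,63.8824) → (64.9207,72.2311) → (38.7946,76.1843) → (35.5688,14.9675) → (39.7022,44.4104) (closed)

[7] `<path>` quadratic bezier, #000000→engrave S151 F2316: (118.9665,45.4050) → (114.7359,49.6243) → (108.2353,51.2200) → (99.4646,50.1920) → (88.4238,46.5405)

G21
G90
G0 X19.6770 Y71.8899
M3 S151
G01 X36.5579 Y72.7175 F2316
G01 X54.7319 Y69.7437
G01 X74.1990 Y62.9685
G01 X94.9593 Y52.3918
M5
G0 X169.6306 Y45.7148
M3 S939
G01 X115.1246 Y42.1679 F1059
G01 X75.8265 Y14.5658
G01 X113.3396 Y48.8293
M5
G0 X27.4413 Y24.8545
M3 S151
G01 X94.6345 Y20.6929 F2316
G01 X174.8429 Y48.1893
G01 X119.2126 Y67.8546
G01 X134.3462 Y51.8565
G01 X9.4112 Y59.7062
M5
G0 X172.9453 Y52.8418
M3 S151
G01 X163.7032 Y9.8260 F2316
G01 X27.7533 Y9.9408
G01 X80.7945 Y63.3263
G01 X6.9833 Y47.2406
G01 X146.4135 Y37.6107
M5
G0 X24.7789 Y31.8867
M3 S151
G01 X22.3348 Y37.7874 F2316
G01 X16.4341 Y40.2315
G01 X10.5334 Y37.7874
G01 X8.0893 Y31.8867
G01 X10.5334 Y25.9860
G01 X16.4341 Y23.5419
G01 X22.3348 Y25.9860
G01 X24.7789 Y31.8867
M5
G0 X39.7022 Y44.4104
M3 S939
G01 X86.0876 Y36.4566 F1059
G01 X29.6668 Y63.8824
G01 X64.9207 Y72.2311
G01 X38.7946 Y76.1843
G01 X35.5688 Y14.9675
G01 X39.7022 Y44.4104
M5
G0 X118.9665 Y45.4050
M3 S151
G01 X114.7359 Y49.6243 F2316
G01 X108.2353 Y51.2200
G01 X99.4646 Y50.1920
G01 X88.4238 Y46.5405
M5
G0 X0.0000 Y0.0000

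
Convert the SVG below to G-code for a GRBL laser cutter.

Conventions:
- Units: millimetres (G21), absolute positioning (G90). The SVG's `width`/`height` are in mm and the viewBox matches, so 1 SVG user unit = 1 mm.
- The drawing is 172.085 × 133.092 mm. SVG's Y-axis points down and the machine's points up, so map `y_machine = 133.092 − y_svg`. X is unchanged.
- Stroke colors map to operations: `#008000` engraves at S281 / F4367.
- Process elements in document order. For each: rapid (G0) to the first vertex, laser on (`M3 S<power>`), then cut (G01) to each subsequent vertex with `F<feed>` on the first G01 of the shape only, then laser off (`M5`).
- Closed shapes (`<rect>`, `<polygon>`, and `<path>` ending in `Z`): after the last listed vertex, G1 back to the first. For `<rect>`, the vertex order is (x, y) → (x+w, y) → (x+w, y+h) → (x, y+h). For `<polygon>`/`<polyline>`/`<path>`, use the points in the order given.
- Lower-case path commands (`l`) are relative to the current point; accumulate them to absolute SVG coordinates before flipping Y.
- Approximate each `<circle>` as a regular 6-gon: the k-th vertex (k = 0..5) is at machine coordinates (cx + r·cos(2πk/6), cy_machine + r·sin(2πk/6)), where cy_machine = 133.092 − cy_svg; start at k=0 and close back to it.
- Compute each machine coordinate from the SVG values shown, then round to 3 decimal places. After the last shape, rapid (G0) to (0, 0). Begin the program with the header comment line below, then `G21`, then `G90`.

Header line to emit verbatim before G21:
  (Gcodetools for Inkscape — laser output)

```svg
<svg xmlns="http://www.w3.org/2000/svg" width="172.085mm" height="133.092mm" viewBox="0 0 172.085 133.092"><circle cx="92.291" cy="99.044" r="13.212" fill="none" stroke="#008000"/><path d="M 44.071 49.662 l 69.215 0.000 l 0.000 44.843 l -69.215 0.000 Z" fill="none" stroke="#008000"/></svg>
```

(Gcodetools for Inkscape — laser output)
G21
G90
G0 X105.503 Y34.048
M3 S281
G01 X98.897 Y45.490 F4367
G01 X85.685 Y45.490
G01 X79.079 Y34.048
G01 X85.685 Y22.606
G01 X98.897 Y22.606
G01 X105.503 Y34.048
M5
G0 X44.071 Y83.430
M3 S281
G01 X113.286 Y83.430 F4367
G01 X113.286 Y38.587
G01 X44.071 Y38.587
G01 X44.071 Y83.430
M5
G0 X0.000 Y0.000

viewBox `0 0 172.085 133.092` with mm width/height → 1 unit = 1 mm. Flip: y_m = 133.092 − y_svg.

**Shape 1** — `<circle>` circle, stroke `#008000` → engrave (S281, F4367). Machine vertices: (105.503,34.048) → (98.897,45.490) → (85.685,45.490) → (79.079,34.048) → (85.685,22.606) → (98.897,22.606) → (105.503,34.048). Closed: final G1 returns to the first vertex.

**Shape 2** — `<path>` rectangle, stroke `#008000` → engrave (S281, F4367). Machine vertices: (44.071,83.430) → (113.286,83.430) → (113.286,38.587) → (44.071,38.587) → (44.071,83.430). Closed: final G1 returns to the first vertex.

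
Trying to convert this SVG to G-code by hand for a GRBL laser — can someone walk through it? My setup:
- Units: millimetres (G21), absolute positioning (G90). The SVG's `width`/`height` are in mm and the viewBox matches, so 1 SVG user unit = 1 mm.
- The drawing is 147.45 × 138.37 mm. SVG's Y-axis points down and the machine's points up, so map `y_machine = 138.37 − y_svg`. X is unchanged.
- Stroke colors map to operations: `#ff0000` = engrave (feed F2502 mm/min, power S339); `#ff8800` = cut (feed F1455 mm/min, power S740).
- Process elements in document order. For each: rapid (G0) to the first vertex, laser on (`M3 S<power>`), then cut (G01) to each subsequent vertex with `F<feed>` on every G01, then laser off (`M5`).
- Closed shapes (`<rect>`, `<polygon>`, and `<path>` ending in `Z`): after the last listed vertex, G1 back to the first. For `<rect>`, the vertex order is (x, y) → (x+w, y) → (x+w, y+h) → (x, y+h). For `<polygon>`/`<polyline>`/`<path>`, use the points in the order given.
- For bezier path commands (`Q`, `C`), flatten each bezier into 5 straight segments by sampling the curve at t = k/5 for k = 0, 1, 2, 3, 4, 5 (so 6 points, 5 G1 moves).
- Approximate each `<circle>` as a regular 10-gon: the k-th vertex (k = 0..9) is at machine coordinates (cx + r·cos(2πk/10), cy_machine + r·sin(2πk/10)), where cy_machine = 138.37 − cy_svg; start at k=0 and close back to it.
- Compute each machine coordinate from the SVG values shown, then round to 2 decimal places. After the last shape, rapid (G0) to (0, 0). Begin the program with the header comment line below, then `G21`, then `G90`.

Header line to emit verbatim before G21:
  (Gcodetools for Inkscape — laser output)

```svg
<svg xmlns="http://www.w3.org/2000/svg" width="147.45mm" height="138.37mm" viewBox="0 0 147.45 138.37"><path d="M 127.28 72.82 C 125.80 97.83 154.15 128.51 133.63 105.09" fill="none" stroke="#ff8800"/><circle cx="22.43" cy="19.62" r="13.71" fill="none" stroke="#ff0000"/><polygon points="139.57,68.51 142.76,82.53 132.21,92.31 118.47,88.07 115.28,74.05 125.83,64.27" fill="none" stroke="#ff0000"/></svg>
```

(Gcodetools for Inkscape — laser output)
G21
G90
G0 X127.28 Y65.55
M3 S740
G01 X129.34 Y50.34 F1455
G01 X134.79 Y36.64 F1455
G01 X139.83 Y27.32 F1455
G01 X140.71 Y25.24 F1455
G01 X133.63 Y33.28 F1455
M5
G0 X36.14 Y118.75
M3 S339
G01 X33.52 Y126.81 F2502
G01 X26.67 Y131.79 F2502
G01 X18.19 Y131.79 F2502
G01 X11.34 Y126.81 F2502
G01 X8.72 Y118.75 F2502
G01 X11.34 Y110.69 F2502
G01 X18.19 Y105.71 F2502
G01 X26.67 Y105.71 F2502
G01 X33.52 Y110.69 F2502
G01 X36.14 Y118.75 F2502
M5
G0 X139.57 Y69.86
M3 S339
G01 X142.76 Y55.84 F2502
G01 X132.21 Y46.06 F2502
G01 X118.47 Y50.30 F2502
G01 X115.28 Y64.32 F2502
G01 X125.83 Y74.10 F2502
G01 X139.57 Y69.86 F2502
M5
G0 X0.00 Y0.00

1 u = 1 mm; y_m = 138.37 − y.

[1] `<path>` cubic bezier, #ff8800→cut S740 F1455: (127.28,65.55) → (129.34,50.34) → (134.79,36.64) → (139.83,27.32) → (140.71,25.24) → (133.63,33.28)

[2] `<circle>` circle, #ff0000→engrave S339 F2502: (36.14,118.75) → (33.52,126.81) → (26.67,131.79) → (18.19,131.79) → (11.34,126.81) → (8.72,118.75) → (11.34,110.69) → (18.19,105.71) → (26.67,105.71) → (33.52,110.69) → (36.14,118.75) (closed)

[3] `<polygon>` regular polygon, #ff0000→engrave S339 F2502: (139.57,69.86) → (142.76,55.84) → (132.21,46.06) → (118.47,50.30) → (115.28,64.32) → (125.83,74.10) → (139.57,69.86) (closed)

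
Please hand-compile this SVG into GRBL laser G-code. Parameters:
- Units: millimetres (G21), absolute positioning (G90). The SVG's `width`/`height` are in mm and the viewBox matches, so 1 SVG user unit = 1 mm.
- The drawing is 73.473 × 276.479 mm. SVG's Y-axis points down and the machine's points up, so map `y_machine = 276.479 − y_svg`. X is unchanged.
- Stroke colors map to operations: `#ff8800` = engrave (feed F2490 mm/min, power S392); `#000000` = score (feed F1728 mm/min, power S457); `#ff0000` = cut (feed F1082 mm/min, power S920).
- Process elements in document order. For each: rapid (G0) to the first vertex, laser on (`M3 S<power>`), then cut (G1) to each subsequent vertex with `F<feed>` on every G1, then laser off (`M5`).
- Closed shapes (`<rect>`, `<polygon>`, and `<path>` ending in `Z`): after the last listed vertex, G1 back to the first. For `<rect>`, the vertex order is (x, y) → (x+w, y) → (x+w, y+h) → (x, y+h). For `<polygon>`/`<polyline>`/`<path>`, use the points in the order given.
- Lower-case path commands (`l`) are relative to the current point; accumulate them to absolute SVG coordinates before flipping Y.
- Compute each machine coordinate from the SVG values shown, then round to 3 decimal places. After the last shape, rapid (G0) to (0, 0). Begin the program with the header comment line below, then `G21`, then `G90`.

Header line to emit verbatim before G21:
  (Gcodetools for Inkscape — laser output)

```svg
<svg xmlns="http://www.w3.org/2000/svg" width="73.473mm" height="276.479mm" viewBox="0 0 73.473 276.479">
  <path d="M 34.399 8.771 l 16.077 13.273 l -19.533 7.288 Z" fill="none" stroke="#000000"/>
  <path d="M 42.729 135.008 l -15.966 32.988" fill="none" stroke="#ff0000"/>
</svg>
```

1 u = 1 mm; y_m = 276.479 − y.

[1] `<path>` regular polygon, #000000→score S457 F1728: (34.399,267.708) → (50.476,254.435) → (30.943,247.147) → (34.399,267.708) (closed)

[2] `<path>` line segment, #ff0000→cut S920 F1082: (42.729,141.471) → (26.763,108.483)

(Gcodetools for Inkscape — laser output)
G21
G90
G0 X34.399 Y267.708
M3 S457
G1 X50.476 Y254.435 F1728
G1 X30.943 Y247.147 F1728
G1 X34.399 Y267.708 F1728
M5
G0 X42.729 Y141.471
M3 S920
G1 X26.763 Y108.483 F1082
M5
G0 X0.000 Y0.000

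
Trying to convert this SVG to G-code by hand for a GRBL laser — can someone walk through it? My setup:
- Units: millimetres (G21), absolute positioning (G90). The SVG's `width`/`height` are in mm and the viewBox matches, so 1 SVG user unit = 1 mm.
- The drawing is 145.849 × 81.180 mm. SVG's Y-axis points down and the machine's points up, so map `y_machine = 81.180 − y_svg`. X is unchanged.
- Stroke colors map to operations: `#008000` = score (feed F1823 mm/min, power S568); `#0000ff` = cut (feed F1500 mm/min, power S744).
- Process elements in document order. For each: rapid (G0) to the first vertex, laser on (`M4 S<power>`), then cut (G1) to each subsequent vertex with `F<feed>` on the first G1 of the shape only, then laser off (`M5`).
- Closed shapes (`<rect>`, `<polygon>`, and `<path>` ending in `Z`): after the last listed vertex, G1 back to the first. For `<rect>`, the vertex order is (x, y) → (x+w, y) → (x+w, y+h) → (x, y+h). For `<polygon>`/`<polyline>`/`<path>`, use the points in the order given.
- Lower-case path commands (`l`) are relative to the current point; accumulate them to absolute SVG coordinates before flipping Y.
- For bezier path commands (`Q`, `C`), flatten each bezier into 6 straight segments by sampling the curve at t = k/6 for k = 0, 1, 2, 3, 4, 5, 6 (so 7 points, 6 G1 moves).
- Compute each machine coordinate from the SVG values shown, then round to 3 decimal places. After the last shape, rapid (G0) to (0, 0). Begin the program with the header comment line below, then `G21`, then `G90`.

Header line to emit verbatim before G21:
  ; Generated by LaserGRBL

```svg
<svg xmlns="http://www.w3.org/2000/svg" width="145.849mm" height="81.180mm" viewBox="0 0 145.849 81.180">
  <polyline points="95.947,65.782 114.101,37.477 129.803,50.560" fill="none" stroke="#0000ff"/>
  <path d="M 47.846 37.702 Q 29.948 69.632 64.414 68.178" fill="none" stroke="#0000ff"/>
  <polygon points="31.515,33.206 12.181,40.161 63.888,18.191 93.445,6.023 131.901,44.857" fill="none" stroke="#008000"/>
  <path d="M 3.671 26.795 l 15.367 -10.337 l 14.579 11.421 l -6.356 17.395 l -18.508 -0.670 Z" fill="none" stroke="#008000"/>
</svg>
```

; Generated by LaserGRBL
G21
G90
G0 X95.947 Y15.398
M4 S744
G1 X114.101 Y43.703 F1500
G1 X129.803 Y30.620
M5
G0 X47.846 Y43.478
M4 S744
G1 X43.335 Y33.762 F1500
G1 X41.732 Y25.901
G1 X43.039 Y19.894
G1 X47.255 Y15.742
G1 X54.380 Y13.445
G1 X64.414 Y13.002
M5
G0 X31.515 Y47.974
M4 S568
G1 X12.181 Y41.019 F1823
G1 X63.888 Y62.989
G1 X93.445 Y75.157
G1 X131.901 Y36.323
G1 X31.515 Y47.974
M5
G0 X3.671 Y54.385
M4 S568
G1 X19.038 Y64.722 F1823
G1 X33.617 Y53.301
G1 X27.261 Y35.906
G1 X8.753 Y36.576
G1 X3.671 Y54.385
M5
G0 X0.000 Y0.000

1 u = 1 mm; y_m = 81.180 − y.

[1] `<polyline>` open polyline, #0000ff→cut S744 F1500: (95.947,15.398) → (114.101,43.703) → (129.803,30.620)

[2] `<path>` quadratic bezier, #0000ff→cut S744 F1500: (47.846,43.478) → (43.335,33.762) → (41.732,25.901) → (43.039,19.894) → (47.255,15.742) → (54.380,13.445) → (64.414,13.002)

[3] `<polygon>` closed polygon, #008000→score S568 F1823: (31.515,47.974) → (12.181,41.019) → (63.888,62.989) → (93.445,75.157) → (131.901,36.323) → (31.515,47.974) (closed)

[4] `<path>` regular polygon, #008000→score S568 F1823: (3.671,54.385) → (19.038,64.722) → (33.617,53.301) → (27.261,35.906) → (8.753,36.576) → (3.671,54.385) (closed)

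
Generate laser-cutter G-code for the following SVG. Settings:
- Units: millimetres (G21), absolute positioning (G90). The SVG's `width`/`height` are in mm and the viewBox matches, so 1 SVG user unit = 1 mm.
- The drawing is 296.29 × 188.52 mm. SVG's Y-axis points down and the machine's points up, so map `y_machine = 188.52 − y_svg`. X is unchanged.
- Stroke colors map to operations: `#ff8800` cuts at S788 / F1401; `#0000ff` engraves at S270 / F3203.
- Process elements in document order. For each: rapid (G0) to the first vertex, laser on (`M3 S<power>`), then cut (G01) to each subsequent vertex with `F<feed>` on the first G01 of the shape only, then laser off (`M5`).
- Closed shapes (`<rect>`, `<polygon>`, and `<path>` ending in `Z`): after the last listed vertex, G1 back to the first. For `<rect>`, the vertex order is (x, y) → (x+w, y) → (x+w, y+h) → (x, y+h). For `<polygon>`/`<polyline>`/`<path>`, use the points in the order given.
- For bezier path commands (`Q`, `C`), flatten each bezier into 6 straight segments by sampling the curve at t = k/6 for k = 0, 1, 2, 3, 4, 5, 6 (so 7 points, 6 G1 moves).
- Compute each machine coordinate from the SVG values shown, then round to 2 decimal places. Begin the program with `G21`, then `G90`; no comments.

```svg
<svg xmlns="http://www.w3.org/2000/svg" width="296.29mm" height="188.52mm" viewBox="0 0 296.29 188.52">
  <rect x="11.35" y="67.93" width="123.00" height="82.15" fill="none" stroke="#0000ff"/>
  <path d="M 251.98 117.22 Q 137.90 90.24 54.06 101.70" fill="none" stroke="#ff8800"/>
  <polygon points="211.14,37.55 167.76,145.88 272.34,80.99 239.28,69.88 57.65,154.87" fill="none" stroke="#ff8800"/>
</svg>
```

Since the viewBox matches the mm dimensions, user units are millimetres directly. The only transform is the Y-flip y_m = 188.52 − y_svg.

Shape 1 is a rectangle drawn with `<rect>`. Its stroke #0000ff means engrave at S270, F3203. After flipping Y the toolpath is (11.35,120.59) → (134.35,120.59) → (134.35,38.44) → (11.35,38.44) → (11.35,120.59), returning to the start.

Shape 2 is a quadratic bezier drawn with `<path>`. Its stroke #ff8800 means cut at S788, F1401. After flipping Y the toolpath is (251.98,71.30) → (214.79,79.23) → (179.29,85.02) → (145.46,88.67) → (113.31,90.19) → (82.85,89.57) → (54.06,86.82).

Shape 3 is a closed polygon drawn with `<polygon>`. Its stroke #ff8800 means cut at S788, F1401. After flipping Y the toolpath is (211.14,150.97) → (167.76,42.64) → (272.34,107.53) → (239.28,118.64) → (57.65,33.65) → (211.14,150.97), returning to the start.

G21
G90
G0 X11.35 Y120.59
M3 S270
G01 X134.35 Y120.59 F3203
G01 X134.35 Y38.44
G01 X11.35 Y38.44
G01 X11.35 Y120.59
M5
G0 X251.98 Y71.30
M3 S788
G01 X214.79 Y79.23 F1401
G01 X179.29 Y85.02
G01 X145.46 Y88.67
G01 X113.31 Y90.19
G01 X82.85 Y89.57
G01 X54.06 Y86.82
M5
G0 X211.14 Y150.97
M3 S788
G01 X167.76 Y42.64 F1401
G01 X272.34 Y107.53
G01 X239.28 Y118.64
G01 X57.65 Y33.65
G01 X211.14 Y150.97
M5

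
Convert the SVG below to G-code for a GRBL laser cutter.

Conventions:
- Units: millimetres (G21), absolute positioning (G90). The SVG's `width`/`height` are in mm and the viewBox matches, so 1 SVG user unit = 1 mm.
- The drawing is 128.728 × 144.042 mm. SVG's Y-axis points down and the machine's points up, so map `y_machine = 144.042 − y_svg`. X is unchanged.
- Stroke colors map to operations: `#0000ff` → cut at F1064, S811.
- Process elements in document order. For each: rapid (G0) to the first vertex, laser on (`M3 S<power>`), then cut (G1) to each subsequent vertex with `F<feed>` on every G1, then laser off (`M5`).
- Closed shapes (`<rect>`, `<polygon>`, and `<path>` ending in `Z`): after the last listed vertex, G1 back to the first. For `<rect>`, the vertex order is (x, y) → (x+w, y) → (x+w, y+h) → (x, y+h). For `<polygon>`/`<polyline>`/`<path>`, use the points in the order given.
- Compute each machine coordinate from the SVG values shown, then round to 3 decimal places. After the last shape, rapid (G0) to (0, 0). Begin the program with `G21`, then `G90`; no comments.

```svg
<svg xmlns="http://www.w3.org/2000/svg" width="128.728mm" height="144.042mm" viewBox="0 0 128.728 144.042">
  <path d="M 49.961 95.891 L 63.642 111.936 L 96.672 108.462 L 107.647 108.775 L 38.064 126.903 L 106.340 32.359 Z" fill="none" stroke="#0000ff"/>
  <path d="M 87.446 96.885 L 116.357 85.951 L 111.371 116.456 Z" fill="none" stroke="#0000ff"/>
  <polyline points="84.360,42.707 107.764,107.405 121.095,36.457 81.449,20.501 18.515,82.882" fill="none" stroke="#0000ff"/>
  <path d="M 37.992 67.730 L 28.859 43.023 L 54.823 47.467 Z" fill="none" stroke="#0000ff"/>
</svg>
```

Since the viewBox matches the mm dimensions, user units are millimetres directly. The only transform is the Y-flip y_m = 144.042 − y_svg.

Shape 1 is a closed polygon drawn with `<path>`. Its stroke #0000ff means cut at S811, F1064. After flipping Y the toolpath is (49.961,48.151) → (63.642,32.106) → (96.672,35.580) → (107.647,35.267) → (38.064,17.139) → (106.340,111.683) → (49.961,48.151), returning to the start.

Shape 2 is a regular polygon drawn with `<path>`. Its stroke #0000ff means cut at S811, F1064. After flipping Y the toolpath is (87.446,47.157) → (116.357,58.091) → (111.371,27.586) → (87.446,47.157), returning to the start.

Shape 3 is a open polyline drawn with `<polyline>`. Its stroke #0000ff means cut at S811, F1064. After flipping Y the toolpath is (84.360,101.335) → (107.764,36.637) → (121.095,107.585) → (81.449,123.541) → (18.515,61.160).

Shape 4 is a regular polygon drawn with `<path>`. Its stroke #0000ff means cut at S811, F1064. After flipping Y the toolpath is (37.992,76.312) → (28.859,101.019) → (54.823,96.575) → (37.992,76.312), returning to the start.

G21
G90
G0 X49.961 Y48.151
M3 S811
G1 X63.642 Y32.106 F1064
G1 X96.672 Y35.580 F1064
G1 X107.647 Y35.267 F1064
G1 X38.064 Y17.139 F1064
G1 X106.340 Y111.683 F1064
G1 X49.961 Y48.151 F1064
M5
G0 X87.446 Y47.157
M3 S811
G1 X116.357 Y58.091 F1064
G1 X111.371 Y27.586 F1064
G1 X87.446 Y47.157 F1064
M5
G0 X84.360 Y101.335
M3 S811
G1 X107.764 Y36.637 F1064
G1 X121.095 Y107.585 F1064
G1 X81.449 Y123.541 F1064
G1 X18.515 Y61.160 F1064
M5
G0 X37.992 Y76.312
M3 S811
G1 X28.859 Y101.019 F1064
G1 X54.823 Y96.575 F1064
G1 X37.992 Y76.312 F1064
M5
G0 X0.000 Y0.000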